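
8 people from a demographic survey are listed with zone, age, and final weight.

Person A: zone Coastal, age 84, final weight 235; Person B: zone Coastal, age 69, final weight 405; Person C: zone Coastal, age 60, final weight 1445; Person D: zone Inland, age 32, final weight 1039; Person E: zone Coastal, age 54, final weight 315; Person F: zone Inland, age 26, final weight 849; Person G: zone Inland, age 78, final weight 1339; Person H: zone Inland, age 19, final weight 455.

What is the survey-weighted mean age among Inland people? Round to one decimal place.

Inland rows: D, F, G, H
Weighted sum = 32×1039 + 26×849 + 78×1339 + 19×455
  = 33248 + 22074 + 104442 + 8645 = 168409
Sum of weights = 1039 + 849 + 1339 + 455 = 3682
Weighted mean = 168409 / 3682 = 45.738457

45.7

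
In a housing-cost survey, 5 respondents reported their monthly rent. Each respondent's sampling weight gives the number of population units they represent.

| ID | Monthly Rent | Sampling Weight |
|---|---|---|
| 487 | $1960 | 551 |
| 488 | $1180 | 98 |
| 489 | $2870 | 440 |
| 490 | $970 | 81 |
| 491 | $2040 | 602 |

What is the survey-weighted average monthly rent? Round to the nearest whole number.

2125

Weighted sum = 1960×551 + 1180×98 + 2870×440 + 970×81 + 2040×602
  = 1079960 + 115640 + 1262800 + 78570 + 1228080 = 3765050
Sum of weights = 551 + 98 + 440 + 81 + 602 = 1772
Weighted mean = 3765050 / 1772 = 2124.746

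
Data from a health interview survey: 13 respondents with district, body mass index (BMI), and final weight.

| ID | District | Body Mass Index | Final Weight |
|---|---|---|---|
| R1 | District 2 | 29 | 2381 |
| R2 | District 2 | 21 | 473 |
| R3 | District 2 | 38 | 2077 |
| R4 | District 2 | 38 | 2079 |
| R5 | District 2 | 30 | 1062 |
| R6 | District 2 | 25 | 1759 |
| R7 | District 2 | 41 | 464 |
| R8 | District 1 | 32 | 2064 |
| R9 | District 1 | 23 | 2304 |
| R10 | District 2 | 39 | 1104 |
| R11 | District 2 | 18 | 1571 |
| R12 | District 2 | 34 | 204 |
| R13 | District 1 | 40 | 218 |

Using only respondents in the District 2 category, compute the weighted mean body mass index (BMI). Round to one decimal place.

District 2 rows: R1, R2, R3, R4, R5, R6, R7, R10, R11, R12
Weighted sum = 29×2381 + 21×473 + 38×2077 + 38×2079 + 30×1062 + 25×1759 + 41×464 + 39×1104 + 18×1571 + 34×204
  = 410039
Sum of weights = 13174
Weighted mean = 410039 / 13174 = 31.124867

31.1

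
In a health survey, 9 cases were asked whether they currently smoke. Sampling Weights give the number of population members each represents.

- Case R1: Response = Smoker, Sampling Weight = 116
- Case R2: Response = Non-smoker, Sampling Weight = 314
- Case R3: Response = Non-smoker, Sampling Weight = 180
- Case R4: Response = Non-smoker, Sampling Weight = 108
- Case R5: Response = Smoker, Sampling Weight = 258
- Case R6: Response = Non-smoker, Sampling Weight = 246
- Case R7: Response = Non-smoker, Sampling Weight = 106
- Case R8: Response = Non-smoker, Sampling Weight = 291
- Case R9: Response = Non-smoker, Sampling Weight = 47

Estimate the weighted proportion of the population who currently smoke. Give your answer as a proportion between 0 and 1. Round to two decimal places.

0.22

Sum of weights for 'Smoker' = 116 + 258 = 374
Total weight = 116 + 314 + 180 + 108 + 258 + 246 + 106 + 291 + 47 = 1666
Weighted proportion = 374 / 1666 = 0.2244898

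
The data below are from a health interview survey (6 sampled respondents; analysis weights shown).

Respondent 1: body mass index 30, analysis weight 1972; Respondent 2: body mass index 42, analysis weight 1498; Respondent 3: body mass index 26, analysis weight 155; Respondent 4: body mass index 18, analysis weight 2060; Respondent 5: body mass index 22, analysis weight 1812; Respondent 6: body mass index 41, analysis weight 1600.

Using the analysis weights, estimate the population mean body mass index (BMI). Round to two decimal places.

Weighted sum = 30×1972 + 42×1498 + 26×155 + 18×2060 + 22×1812 + 41×1600
  = 59160 + 62916 + 4030 + 37080 + 39864 + 65600 = 268650
Sum of weights = 1972 + 1498 + 155 + 2060 + 1812 + 1600 = 9097
Weighted mean = 268650 / 9097 = 29.531714

29.53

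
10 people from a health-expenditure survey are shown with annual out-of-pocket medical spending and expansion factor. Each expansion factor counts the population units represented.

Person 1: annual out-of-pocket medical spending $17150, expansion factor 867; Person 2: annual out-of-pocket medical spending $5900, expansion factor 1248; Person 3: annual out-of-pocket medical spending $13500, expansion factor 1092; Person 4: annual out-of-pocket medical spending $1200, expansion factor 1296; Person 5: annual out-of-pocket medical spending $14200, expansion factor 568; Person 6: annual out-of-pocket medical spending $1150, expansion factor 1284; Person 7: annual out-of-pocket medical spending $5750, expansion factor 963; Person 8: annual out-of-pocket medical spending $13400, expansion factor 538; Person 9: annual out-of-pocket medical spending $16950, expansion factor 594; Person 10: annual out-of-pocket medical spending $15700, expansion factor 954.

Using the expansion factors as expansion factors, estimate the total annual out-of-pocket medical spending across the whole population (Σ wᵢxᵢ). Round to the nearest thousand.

Weighted total = 17150×867 + 5900×1248 + 13500×1092 + 1200×1296 + 14200×568 + 1150×1284 + 5750×963 + 13400×538 + 16950×594 + 15700×954
  = 85864200

85864000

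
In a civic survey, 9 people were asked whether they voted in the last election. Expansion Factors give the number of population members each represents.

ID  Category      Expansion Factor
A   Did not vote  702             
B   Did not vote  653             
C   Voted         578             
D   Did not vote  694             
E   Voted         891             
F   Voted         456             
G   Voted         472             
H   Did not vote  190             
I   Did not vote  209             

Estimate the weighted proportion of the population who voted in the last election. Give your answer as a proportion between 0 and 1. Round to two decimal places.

Sum of weights for 'Voted' = 578 + 891 + 456 + 472 = 2397
Total weight = 702 + 653 + 578 + 694 + 891 + 456 + 472 + 190 + 209 = 4845
Weighted proportion = 2397 / 4845 = 0.49473684

0.49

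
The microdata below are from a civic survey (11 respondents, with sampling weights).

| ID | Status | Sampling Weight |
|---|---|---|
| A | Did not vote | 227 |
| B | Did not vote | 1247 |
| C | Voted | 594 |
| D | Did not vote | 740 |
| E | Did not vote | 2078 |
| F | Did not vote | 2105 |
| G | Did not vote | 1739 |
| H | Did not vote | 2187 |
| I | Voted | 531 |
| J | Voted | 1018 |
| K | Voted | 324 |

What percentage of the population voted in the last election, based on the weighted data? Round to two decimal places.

Sum of weights for 'Voted' = 594 + 531 + 1018 + 324 = 2467
Total weight = 227 + 1247 + 594 + 740 + 2078 + 2105 + 1739 + 2187 + 531 + 1018 + 324 = 12790
Weighted proportion = 2467 / 12790 = 0.19288507 → 19.288507%

19.29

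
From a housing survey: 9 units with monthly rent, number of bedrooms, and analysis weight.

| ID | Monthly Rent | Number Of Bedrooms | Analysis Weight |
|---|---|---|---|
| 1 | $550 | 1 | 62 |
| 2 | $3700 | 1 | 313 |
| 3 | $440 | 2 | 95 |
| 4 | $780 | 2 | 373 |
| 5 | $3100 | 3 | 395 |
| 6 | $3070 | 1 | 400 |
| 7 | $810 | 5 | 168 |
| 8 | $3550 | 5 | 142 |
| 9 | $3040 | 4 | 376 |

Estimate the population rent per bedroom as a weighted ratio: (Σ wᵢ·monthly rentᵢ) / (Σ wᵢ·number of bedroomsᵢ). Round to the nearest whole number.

Σ wᵢ·y = 550×62 + 3700×313 + 440×95 + 780×373 + 3100×395 + 3070×400 + 810×168 + 3550×142 + 3040×376
  = 34100 + 1158100 + 41800 + 290940 + 1224500 + 1228000 + 136080 + 504100 + 1143040 = 5760660
Σ wᵢ·x = 1×62 + 1×313 + 2×95 + 2×373 + 3×395 + 1×400 + 5×168 + 5×142 + 4×376
  = 5950
Ratio = 5760660 / 5950 = 968.17815

968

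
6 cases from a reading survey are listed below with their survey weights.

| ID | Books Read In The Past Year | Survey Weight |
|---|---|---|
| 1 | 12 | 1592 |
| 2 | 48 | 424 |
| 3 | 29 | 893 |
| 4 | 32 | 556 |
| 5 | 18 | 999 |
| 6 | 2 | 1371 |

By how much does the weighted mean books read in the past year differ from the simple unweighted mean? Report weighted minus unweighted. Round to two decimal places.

-5.70

Unweighted sum = 141
Unweighted mean = 141 / 6 = 23.5
Weighted sum = 12×1592 + 48×424 + 29×893 + 32×556 + 18×999 + 2×1371
  = 19104 + 20352 + 25897 + 17792 + 17982 + 2742 = 103869
Sum of weights = 1592 + 424 + 893 + 556 + 999 + 1371 = 5835
Weighted mean = 103869 / 5835 = 17.801028
Difference (weighted minus unweighted) = -5.6989717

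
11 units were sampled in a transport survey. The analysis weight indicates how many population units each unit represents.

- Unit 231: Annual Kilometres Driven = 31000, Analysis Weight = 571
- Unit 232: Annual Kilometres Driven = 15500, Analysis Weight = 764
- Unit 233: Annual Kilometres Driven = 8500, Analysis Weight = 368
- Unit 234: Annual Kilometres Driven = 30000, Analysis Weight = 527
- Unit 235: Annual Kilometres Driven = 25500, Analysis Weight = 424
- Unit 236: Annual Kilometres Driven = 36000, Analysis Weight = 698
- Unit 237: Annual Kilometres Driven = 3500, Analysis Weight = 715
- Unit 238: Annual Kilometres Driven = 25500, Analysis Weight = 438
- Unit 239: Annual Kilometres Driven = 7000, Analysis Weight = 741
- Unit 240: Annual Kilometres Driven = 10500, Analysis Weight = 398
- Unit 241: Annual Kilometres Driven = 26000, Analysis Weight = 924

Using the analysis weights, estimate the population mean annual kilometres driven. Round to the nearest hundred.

20000

Weighted sum = 31000×571 + 15500×764 + 8500×368 + 30000×527 + 25500×424 + 36000×698 + 3500×715 + 25500×438 + 7000×741 + 10500×398 + 26000×924
  = 131482500
Sum of weights = 6568
Weighted mean = 131482500 / 6568 = 20018.651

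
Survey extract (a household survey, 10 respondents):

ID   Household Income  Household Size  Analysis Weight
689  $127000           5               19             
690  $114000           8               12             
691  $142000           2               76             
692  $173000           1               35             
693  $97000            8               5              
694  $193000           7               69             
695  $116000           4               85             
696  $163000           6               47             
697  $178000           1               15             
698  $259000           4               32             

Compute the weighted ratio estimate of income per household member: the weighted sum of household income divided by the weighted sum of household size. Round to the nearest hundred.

37800

Σ wᵢ·y = 127000×19 + 114000×12 + 142000×76 + 173000×35 + 97000×5 + 193000×69 + 116000×85 + 163000×47 + 178000×15 + 259000×32
  = 2413000 + 1368000 + 10792000 + 6055000 + 485000 + 13317000 + 9860000 + 7661000 + 2670000 + 8288000 = 62909000
Σ wᵢ·x = 1666
Ratio = 62909000 / 1666 = 37760.504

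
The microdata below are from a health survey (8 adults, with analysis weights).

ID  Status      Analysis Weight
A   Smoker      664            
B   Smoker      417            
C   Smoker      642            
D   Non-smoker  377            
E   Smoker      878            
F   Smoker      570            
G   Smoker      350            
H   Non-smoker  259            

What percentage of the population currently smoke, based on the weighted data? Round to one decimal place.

84.7

Sum of weights for 'Smoker' = 664 + 417 + 642 + 878 + 570 + 350 = 3521
Total weight = 4157
Weighted proportion = 3521 / 4157 = 0.84700505 → 84.700505%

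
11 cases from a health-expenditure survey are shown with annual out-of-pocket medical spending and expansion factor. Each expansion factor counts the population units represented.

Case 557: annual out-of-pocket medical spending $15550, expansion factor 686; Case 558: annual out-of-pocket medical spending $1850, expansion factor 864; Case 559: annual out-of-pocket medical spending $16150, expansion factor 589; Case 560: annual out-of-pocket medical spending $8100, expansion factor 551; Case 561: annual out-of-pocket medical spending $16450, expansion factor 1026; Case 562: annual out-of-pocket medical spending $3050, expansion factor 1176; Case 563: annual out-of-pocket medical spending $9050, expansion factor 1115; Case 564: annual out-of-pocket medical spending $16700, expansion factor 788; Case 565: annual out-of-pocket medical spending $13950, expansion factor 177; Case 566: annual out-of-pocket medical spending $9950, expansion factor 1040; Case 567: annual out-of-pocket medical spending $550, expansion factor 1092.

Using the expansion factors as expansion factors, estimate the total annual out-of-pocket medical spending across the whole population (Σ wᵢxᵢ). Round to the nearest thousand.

Weighted total = 15550×686 + 1850×864 + 16150×589 + 8100×551 + 16450×1026 + 3050×1176 + 9050×1115 + 16700×788 + 13950×177 + 9950×1040 + 550×1092
  = 10667300 + 1598400 + 9512350 + 4463100 + 16877700 + 3586800 + 10090750 + 13159600 + 2469150 + 10348000 + 600600 = 83373750

83374000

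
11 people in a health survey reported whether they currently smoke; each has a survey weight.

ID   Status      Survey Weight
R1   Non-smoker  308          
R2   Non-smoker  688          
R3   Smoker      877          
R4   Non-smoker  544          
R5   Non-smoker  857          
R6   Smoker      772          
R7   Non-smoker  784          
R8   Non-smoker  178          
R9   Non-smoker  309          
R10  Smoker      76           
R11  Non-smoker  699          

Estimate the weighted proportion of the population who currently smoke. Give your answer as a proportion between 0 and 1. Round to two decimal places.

Sum of weights for 'Smoker' = 877 + 772 + 76 = 1725
Total weight = 308 + 688 + 877 + 544 + 857 + 772 + 784 + 178 + 309 + 76 + 699 = 6092
Weighted proportion = 1725 / 6092 = 0.28315824

0.28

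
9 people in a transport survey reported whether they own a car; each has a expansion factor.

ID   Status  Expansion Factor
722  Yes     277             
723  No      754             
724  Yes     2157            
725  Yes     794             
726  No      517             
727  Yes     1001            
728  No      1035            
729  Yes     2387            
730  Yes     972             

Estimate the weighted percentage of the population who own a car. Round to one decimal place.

76.7

Sum of weights for 'Yes' = 277 + 2157 + 794 + 1001 + 2387 + 972 = 7588
Total weight = 9894
Weighted proportion = 7588 / 9894 = 0.76692945 → 76.692945%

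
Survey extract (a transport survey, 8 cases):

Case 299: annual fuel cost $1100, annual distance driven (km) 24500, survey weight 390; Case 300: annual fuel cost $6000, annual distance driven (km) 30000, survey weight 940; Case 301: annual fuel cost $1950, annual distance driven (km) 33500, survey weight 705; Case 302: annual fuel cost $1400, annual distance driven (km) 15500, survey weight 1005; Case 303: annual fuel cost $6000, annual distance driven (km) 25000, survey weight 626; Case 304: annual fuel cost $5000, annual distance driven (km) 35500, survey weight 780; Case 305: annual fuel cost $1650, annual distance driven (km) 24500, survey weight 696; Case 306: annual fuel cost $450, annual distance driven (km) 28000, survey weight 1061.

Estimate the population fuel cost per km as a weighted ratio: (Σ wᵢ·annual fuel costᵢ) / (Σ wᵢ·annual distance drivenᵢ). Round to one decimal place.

0.1

Σ wᵢ·y = 1100×390 + 6000×940 + 1950×705 + 1400×1005 + 6000×626 + 5000×780 + 1650×696 + 450×1061
  = 18132600
Σ wᵢ·x = 24500×390 + 30000×940 + 33500×705 + 15500×1005 + 25000×626 + 35500×780 + 24500×696 + 28000×1061
  = 9555000 + 28200000 + 23617500 + 15577500 + 15650000 + 27690000 + 17052000 + 29708000 = 167050000
Ratio = 18132600 / 167050000 = 0.10854594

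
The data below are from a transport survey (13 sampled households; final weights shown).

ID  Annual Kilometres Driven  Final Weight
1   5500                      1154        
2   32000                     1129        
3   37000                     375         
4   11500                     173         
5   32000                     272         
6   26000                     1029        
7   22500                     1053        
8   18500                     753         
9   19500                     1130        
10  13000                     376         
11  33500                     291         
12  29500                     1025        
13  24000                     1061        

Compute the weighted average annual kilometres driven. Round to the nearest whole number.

22787

Weighted sum = 223793500
Sum of weights = 9821
Weighted mean = 223793500 / 9821 = 22787.242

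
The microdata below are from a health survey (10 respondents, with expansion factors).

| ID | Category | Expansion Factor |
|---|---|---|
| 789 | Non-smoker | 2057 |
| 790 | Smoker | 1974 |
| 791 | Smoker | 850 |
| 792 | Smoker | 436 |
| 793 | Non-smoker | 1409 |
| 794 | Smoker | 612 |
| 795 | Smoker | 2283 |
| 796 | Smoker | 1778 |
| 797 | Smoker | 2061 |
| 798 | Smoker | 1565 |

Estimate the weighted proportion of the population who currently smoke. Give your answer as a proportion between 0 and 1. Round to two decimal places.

Sum of weights for 'Smoker' = 1974 + 850 + 436 + 612 + 2283 + 1778 + 2061 + 1565 = 11559
Total weight = 2057 + 1974 + 850 + 436 + 1409 + 612 + 2283 + 1778 + 2061 + 1565 = 15025
Weighted proportion = 11559 / 15025 = 0.7693178

0.77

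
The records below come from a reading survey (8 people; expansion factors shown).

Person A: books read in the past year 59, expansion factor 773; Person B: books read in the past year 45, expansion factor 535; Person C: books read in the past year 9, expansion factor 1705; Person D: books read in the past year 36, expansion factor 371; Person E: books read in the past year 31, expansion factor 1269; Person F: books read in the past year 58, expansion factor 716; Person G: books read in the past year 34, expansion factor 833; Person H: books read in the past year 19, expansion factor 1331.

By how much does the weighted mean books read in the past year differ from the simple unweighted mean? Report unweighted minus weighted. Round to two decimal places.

Unweighted sum = 59 + 45 + 9 + 36 + 31 + 58 + 34 + 19 = 291
Unweighted mean = 291 / 8 = 36.375
Weighted sum = 59×773 + 45×535 + 9×1705 + 36×371 + 31×1269 + 58×716 + 34×833 + 19×1331
  = 232861
Sum of weights = 7533
Weighted mean = 232861 / 7533 = 30.91212
Difference (unweighted minus weighted) = 5.46288

5.46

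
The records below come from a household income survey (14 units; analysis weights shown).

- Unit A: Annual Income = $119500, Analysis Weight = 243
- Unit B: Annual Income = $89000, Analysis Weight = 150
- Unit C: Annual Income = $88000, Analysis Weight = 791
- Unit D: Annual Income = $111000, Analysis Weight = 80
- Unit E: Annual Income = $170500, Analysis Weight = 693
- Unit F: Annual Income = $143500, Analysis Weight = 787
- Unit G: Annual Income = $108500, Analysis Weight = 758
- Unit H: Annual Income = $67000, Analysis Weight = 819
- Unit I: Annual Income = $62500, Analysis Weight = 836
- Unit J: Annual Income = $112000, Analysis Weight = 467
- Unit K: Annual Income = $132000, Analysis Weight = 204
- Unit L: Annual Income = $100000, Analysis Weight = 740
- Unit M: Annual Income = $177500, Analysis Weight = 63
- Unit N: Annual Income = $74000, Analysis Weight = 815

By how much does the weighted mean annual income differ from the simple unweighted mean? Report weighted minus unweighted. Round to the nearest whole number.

-8190

Unweighted sum = 1555000
Unweighted mean = 1555000 / 14 = 111071.43
Weighted sum = 766058000
Sum of weights = 7446
Weighted mean = 766058000 / 7446 = 102881.82
Difference (weighted minus unweighted) = -8189.6128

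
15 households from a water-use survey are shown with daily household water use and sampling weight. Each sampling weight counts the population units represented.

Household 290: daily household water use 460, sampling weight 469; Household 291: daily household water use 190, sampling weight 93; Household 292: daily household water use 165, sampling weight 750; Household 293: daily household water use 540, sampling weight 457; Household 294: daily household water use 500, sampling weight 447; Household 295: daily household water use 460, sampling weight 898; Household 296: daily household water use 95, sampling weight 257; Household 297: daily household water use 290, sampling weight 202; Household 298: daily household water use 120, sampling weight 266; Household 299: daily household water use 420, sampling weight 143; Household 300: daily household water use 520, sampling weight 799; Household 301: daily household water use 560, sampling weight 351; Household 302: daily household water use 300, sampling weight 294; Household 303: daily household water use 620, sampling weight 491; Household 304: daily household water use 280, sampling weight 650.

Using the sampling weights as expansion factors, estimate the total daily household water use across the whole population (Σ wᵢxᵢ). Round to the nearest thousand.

Weighted total = 2602155

2602000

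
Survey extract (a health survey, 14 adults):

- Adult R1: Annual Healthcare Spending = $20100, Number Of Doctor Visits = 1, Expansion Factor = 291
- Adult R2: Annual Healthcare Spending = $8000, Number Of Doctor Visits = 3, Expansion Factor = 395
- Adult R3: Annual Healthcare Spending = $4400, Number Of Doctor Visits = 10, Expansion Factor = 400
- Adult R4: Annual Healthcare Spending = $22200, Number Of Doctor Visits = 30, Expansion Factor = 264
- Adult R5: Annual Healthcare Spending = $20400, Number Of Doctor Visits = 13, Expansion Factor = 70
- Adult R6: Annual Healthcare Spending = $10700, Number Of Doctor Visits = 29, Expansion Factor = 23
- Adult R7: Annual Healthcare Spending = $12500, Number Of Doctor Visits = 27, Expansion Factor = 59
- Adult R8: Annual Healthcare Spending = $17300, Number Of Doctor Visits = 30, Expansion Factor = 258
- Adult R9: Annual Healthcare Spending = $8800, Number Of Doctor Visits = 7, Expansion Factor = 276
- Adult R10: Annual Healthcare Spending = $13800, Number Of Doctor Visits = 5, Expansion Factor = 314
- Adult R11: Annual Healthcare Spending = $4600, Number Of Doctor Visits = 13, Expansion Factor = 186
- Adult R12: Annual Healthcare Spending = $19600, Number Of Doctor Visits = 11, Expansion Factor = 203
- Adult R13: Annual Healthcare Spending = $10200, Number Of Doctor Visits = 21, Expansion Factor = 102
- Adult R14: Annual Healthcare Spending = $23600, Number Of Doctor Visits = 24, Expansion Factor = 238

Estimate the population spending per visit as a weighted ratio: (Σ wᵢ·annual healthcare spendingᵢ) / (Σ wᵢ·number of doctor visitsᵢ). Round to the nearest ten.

1040

Σ wᵢ·y = 41758500
Σ wᵢ·x = 40313
Ratio = 41758500 / 40313 = 1035.8569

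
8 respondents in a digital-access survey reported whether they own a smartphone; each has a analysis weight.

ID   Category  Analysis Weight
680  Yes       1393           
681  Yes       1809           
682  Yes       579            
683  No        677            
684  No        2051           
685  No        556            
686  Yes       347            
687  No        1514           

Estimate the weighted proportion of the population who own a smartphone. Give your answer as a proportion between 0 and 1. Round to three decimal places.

0.462

Sum of weights for 'Yes' = 1393 + 1809 + 579 + 347 = 4128
Total weight = 1393 + 1809 + 579 + 677 + 2051 + 556 + 347 + 1514 = 8926
Weighted proportion = 4128 / 8926 = 0.46246919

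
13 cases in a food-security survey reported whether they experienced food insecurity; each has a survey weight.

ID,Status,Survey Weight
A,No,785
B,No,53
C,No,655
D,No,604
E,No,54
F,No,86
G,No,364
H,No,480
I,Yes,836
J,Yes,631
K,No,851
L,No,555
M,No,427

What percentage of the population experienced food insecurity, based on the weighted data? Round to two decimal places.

Sum of weights for 'Yes' = 836 + 631 = 1467
Total weight = 6381
Weighted proportion = 1467 / 6381 = 0.22990127 → 22.990127%

22.99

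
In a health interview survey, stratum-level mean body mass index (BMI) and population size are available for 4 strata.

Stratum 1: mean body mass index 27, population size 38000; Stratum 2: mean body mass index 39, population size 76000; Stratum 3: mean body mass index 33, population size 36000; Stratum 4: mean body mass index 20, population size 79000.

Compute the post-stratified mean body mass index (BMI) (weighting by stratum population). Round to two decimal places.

29.51

Σ Nₕ·x̄ₕ = 27×38000 + 39×76000 + 33×36000 + 20×79000
  = 1026000 + 2964000 + 1188000 + 1580000 = 6758000
Σ Nₕ = 38000 + 76000 + 36000 + 79000 = 229000
Overall mean = 6758000 / 229000 = 29.510917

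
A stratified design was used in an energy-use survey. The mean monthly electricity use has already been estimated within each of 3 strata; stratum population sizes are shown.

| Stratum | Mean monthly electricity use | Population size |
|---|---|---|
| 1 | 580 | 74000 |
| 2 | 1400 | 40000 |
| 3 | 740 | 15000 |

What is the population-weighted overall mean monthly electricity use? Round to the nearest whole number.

853

Σ Nₕ·x̄ₕ = 580×74000 + 1400×40000 + 740×15000
  = 42920000 + 56000000 + 11100000 = 110020000
Σ Nₕ = 74000 + 40000 + 15000 = 129000
Overall mean = 110020000 / 129000 = 852.86822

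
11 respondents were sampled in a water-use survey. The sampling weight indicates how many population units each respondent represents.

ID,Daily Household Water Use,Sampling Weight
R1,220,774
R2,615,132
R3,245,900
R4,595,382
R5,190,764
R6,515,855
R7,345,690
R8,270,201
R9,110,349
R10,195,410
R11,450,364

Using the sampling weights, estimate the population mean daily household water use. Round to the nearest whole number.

Weighted sum = 220×774 + 615×132 + 245×900 + 595×382 + 190×764 + 515×855 + 345×690 + 270×201 + 110×349 + 195×410 + 450×364
  = 1859195
Sum of weights = 774 + 132 + 900 + 382 + 764 + 855 + 690 + 201 + 349 + 410 + 364 = 5821
Weighted mean = 1859195 / 5821 = 319.39443

319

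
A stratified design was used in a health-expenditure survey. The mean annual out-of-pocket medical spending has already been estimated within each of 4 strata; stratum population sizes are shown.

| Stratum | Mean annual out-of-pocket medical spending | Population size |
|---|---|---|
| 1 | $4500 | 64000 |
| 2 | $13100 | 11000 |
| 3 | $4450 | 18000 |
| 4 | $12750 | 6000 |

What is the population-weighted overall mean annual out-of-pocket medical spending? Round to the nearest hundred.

5900

Σ Nₕ·x̄ₕ = 588700000
Σ Nₕ = 64000 + 11000 + 18000 + 6000 = 99000
Overall mean = 588700000 / 99000 = 5946.4646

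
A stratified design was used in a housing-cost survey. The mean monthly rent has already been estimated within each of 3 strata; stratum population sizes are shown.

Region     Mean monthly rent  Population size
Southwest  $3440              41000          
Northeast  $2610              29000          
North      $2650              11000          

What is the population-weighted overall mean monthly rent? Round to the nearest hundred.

3000

Σ Nₕ·x̄ₕ = 245880000
Σ Nₕ = 41000 + 29000 + 11000 = 81000
Overall mean = 245880000 / 81000 = 3035.5556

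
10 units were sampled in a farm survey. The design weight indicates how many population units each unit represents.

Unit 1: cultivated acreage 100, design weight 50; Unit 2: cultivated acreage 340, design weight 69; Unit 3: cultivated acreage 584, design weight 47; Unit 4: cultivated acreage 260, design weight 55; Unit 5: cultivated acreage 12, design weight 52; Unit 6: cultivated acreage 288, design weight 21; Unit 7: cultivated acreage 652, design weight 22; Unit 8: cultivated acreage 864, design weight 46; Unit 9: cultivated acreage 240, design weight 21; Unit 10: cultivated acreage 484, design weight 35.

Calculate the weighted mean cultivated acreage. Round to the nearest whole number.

366

Weighted sum = 100×50 + 340×69 + 584×47 + 260×55 + 12×52 + 288×21 + 652×22 + 864×46 + 240×21 + 484×35
  = 5000 + 23460 + 27448 + 14300 + 624 + 6048 + 14344 + 39744 + 5040 + 16940 = 152948
Sum of weights = 50 + 69 + 47 + 55 + 52 + 21 + 22 + 46 + 21 + 35 = 418
Weighted mean = 152948 / 418 = 365.90431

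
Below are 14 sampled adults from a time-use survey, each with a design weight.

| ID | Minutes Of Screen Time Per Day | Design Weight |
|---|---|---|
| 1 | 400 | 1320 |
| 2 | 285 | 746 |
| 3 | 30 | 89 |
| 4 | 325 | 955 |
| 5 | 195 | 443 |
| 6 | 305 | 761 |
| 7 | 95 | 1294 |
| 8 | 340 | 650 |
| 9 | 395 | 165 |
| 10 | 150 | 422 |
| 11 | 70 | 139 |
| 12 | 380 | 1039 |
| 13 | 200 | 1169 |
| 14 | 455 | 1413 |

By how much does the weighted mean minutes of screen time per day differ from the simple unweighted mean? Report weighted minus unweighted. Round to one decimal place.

35.8

Unweighted sum = 3625
Unweighted mean = 3625 / 14 = 258.92857
Weighted sum = 3125815
Sum of weights = 10605
Weighted mean = 3125815 / 10605 = 294.74917
Difference (weighted minus unweighted) = 35.820603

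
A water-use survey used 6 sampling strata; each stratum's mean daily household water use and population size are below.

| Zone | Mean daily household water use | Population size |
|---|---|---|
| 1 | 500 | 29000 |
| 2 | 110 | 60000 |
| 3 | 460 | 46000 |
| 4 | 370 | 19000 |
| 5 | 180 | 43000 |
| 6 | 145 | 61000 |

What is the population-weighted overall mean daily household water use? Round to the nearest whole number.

255

Σ Nₕ·x̄ₕ = 500×29000 + 110×60000 + 460×46000 + 370×19000 + 180×43000 + 145×61000
  = 14500000 + 6600000 + 21160000 + 7030000 + 7740000 + 8845000 = 65875000
Σ Nₕ = 29000 + 60000 + 46000 + 19000 + 43000 + 61000 = 258000
Overall mean = 65875000 / 258000 = 255.32946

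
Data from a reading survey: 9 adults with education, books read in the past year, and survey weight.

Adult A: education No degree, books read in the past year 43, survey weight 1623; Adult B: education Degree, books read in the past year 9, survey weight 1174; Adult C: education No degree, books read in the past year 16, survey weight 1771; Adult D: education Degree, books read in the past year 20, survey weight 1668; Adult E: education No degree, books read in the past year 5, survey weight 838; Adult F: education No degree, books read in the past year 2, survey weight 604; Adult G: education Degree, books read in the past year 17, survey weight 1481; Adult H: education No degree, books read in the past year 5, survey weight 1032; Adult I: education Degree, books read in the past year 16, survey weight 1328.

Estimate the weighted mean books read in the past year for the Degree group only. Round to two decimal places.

15.99

Degree rows: B, D, G, I
Weighted sum = 9×1174 + 20×1668 + 17×1481 + 16×1328
  = 10566 + 33360 + 25177 + 21248 = 90351
Sum of weights = 1174 + 1668 + 1481 + 1328 = 5651
Weighted mean = 90351 / 5651 = 15.988498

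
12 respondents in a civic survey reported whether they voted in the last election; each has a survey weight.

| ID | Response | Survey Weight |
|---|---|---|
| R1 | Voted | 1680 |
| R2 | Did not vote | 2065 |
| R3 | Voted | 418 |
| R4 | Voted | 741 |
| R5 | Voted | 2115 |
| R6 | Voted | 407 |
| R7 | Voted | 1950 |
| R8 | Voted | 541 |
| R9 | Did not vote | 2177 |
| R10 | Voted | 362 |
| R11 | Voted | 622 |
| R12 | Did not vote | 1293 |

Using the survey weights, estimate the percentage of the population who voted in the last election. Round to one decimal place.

Sum of weights for 'Voted' = 1680 + 418 + 741 + 2115 + 407 + 1950 + 541 + 362 + 622 = 8836
Total weight = 1680 + 2065 + 418 + 741 + 2115 + 407 + 1950 + 541 + 2177 + 362 + 622 + 1293 = 14371
Weighted proportion = 8836 / 14371 = 0.61484935 → 61.484935%

61.5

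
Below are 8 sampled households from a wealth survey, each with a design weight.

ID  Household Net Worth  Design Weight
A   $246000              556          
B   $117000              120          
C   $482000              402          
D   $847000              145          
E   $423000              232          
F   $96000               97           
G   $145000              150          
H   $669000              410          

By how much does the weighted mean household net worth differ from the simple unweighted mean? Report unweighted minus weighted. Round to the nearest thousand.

-34000

Unweighted sum = 3025000
Unweighted mean = 3025000 / 8 = 378125
Weighted sum = 246000×556 + 117000×120 + 482000×402 + 847000×145 + 423000×232 + 96000×97 + 145000×150 + 669000×410
  = 136776000 + 14040000 + 193764000 + 122815000 + 98136000 + 9312000 + 21750000 + 274290000 = 870883000
Sum of weights = 556 + 120 + 402 + 145 + 232 + 97 + 150 + 410 = 2112
Weighted mean = 870883000 / 2112 = 412349.91
Difference (unweighted minus weighted) = -34224.905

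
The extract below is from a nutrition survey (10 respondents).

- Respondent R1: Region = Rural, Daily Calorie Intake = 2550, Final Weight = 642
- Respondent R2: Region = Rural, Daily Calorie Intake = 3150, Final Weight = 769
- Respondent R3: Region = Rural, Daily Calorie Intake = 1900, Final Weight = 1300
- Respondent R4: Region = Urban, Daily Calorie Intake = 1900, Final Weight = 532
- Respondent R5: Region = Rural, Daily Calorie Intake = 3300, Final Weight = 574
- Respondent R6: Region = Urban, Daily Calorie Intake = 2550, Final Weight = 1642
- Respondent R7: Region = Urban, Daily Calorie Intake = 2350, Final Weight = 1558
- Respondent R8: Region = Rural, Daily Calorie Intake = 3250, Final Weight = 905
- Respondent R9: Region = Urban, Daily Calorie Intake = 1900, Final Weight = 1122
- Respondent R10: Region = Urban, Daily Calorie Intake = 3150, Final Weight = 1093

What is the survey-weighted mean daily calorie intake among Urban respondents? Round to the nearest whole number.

Urban rows: R4, R6, R7, R9, R10
Weighted sum = 1900×532 + 2550×1642 + 2350×1558 + 1900×1122 + 3150×1093
  = 1010800 + 4187100 + 3661300 + 2131800 + 3442950 = 14433950
Sum of weights = 532 + 1642 + 1558 + 1122 + 1093 = 5947
Weighted mean = 14433950 / 5947 = 2427.0977

2427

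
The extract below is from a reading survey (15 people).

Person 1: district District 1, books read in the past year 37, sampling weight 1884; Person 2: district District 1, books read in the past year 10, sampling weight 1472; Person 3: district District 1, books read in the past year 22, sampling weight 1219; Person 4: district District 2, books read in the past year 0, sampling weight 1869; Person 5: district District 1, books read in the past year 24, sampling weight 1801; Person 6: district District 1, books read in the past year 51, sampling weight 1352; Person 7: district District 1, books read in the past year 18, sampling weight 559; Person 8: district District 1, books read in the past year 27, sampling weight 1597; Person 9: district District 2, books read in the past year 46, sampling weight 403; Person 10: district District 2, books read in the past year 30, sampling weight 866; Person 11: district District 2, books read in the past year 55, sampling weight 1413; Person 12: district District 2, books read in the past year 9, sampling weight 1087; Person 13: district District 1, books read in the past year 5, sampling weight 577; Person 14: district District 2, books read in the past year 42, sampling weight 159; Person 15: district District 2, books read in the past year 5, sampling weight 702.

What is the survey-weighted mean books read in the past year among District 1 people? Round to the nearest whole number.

27

District 1 rows: 1, 2, 3, 5, 6, 7, 8, 13
Weighted sum = 37×1884 + 10×1472 + 22×1219 + 24×1801 + 51×1352 + 18×559 + 27×1597 + 5×577
  = 69708 + 14720 + 26818 + 43224 + 68952 + 10062 + 43119 + 2885 = 279488
Sum of weights = 10461
Weighted mean = 279488 / 10461 = 26.71714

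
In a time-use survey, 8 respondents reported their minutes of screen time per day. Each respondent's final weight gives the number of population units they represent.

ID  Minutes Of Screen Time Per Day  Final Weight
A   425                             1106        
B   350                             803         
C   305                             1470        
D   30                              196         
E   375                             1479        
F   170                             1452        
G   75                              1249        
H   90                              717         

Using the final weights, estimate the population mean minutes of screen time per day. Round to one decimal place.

Weighted sum = 425×1106 + 350×803 + 305×1470 + 30×196 + 375×1479 + 170×1452 + 75×1249 + 90×717
  = 470050 + 281050 + 448350 + 5880 + 554625 + 246840 + 93675 + 64530 = 2165000
Sum of weights = 1106 + 803 + 1470 + 196 + 1479 + 1452 + 1249 + 717 = 8472
Weighted mean = 2165000 / 8472 = 255.54769

255.5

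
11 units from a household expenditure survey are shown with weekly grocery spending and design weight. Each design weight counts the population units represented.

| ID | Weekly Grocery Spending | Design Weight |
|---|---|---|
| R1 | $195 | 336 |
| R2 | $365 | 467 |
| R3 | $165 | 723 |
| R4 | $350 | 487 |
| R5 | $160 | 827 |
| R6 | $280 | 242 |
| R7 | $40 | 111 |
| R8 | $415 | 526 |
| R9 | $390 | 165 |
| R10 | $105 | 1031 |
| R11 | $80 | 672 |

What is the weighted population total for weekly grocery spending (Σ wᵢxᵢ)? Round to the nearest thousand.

Weighted total = 195×336 + 365×467 + 165×723 + 350×487 + 160×827 + 280×242 + 40×111 + 415×526 + 390×165 + 105×1031 + 80×672
  = 1174895

1175000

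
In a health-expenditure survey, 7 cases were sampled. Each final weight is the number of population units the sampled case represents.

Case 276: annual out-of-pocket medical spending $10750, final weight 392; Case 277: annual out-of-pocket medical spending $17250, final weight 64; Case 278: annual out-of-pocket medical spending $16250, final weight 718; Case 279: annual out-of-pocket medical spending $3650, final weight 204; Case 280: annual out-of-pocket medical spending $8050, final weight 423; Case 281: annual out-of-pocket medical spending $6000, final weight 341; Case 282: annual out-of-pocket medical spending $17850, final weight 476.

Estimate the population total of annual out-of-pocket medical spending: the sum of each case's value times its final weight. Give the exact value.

31677850

Weighted total = 10750×392 + 17250×64 + 16250×718 + 3650×204 + 8050×423 + 6000×341 + 17850×476
  = 31677850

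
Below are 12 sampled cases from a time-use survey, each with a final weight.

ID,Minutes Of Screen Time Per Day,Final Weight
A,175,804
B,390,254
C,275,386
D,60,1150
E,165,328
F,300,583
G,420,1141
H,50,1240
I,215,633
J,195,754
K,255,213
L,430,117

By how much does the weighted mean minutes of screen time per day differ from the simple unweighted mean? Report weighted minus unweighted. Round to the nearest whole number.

-37

Unweighted sum = 175 + 390 + 275 + 60 + 165 + 300 + 420 + 50 + 215 + 195 + 255 + 430 = 2930
Unweighted mean = 2930 / 12 = 244.16667
Weighted sum = 175×804 + 390×254 + 275×386 + 60×1150 + 165×328 + 300×583 + 420×1141 + 50×1240 + 215×633 + 195×754 + 255×213 + 430×117
  = 140700 + 99060 + 106150 + 69000 + 54120 + 174900 + 479220 + 62000 + 136095 + 147030 + 54315 + 50310 = 1572900
Sum of weights = 804 + 254 + 386 + 1150 + 328 + 583 + 1141 + 1240 + 633 + 754 + 213 + 117 = 7603
Weighted mean = 1572900 / 7603 = 206.87886
Difference (weighted minus unweighted) = -37.287803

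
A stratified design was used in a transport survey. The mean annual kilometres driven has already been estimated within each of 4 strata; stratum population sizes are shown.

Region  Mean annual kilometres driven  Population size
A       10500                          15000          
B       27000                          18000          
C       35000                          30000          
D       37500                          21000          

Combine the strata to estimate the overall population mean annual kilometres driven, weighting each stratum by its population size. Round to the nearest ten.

Σ Nₕ·x̄ₕ = 2481000000
Σ Nₕ = 15000 + 18000 + 30000 + 21000 = 84000
Overall mean = 2481000000 / 84000 = 29535.714

29540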